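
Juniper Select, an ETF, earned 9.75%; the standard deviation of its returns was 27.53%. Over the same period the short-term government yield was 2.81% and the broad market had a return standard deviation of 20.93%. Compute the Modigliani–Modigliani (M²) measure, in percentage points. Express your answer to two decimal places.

Sharpe = (Rp − Rf) / σp = (9.75% − 2.81%) / 27.53% = 0.2521
M² = Rf + Sharpe × σm = 2.81% + 0.2521 × 20.93% = 8.0865%

8.09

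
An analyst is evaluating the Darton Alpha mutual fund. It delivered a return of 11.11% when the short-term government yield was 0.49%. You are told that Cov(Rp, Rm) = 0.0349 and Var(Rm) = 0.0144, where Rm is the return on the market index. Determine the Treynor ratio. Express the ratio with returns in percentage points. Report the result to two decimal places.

4.38

β = Cov / Var = 0.0349 / 0.0144 = 2.4236
Treynor = (Rp − Rf) / β = (11.11% − 0.49%) / 2.4236 = 10.62 / 2.4236 = 4.3819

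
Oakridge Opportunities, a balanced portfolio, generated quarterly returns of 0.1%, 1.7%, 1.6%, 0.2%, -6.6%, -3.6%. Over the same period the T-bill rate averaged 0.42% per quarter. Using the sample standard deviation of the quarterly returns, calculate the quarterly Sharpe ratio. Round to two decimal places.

-0.46

Mean return μ = -6.60 / 6 = -1.1000%
Σ(r − μ)² = 54.7600; sample σ = √(54.7600/5) = 3.3094%
Sharpe = (μ − rf) / σ = (-1.1000 − 0.42) / 3.3094 = -1.5200 / 3.3094 = -0.4593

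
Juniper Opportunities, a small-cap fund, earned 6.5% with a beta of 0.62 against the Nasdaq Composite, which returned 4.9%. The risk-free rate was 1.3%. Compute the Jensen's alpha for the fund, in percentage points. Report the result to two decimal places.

CAPM expected return = Rf + β(Rm − Rf) = 1.3% + 0.62 × (4.9% − 1.3%) = 1.3 + 0.62 × 3.60 = 3.5320%
Jensen's α = Rp − E[R] = 6.5% − 3.5320% = 2.9680

2.97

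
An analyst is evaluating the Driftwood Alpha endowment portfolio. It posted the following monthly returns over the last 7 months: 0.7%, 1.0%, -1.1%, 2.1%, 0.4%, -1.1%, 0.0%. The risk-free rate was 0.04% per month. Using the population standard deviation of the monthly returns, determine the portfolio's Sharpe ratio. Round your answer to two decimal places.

Mean return r̄ = 2.00 / 7 = 0.2857%
Population σ = √[Σ(r − r̄)² / 7] = √[7.9086 / 7] = √1.1298 = 1.0629%
Sharpe = (r̄ − rf) / σ = (0.2857 − 0.04) / 1.0629 = 0.2457 / 1.0629 = 0.2312

0.23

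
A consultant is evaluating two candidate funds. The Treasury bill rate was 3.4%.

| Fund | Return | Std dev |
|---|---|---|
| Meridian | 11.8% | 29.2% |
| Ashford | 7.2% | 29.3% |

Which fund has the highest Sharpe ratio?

Meridian

Meridian: Sharpe ratio = (11.8% − 3.4%) / 29.2% = 0.288
Ashford: Sharpe ratio = (7.2% − 3.4%) / 29.3% = 0.130
Highest: Meridian (0.288).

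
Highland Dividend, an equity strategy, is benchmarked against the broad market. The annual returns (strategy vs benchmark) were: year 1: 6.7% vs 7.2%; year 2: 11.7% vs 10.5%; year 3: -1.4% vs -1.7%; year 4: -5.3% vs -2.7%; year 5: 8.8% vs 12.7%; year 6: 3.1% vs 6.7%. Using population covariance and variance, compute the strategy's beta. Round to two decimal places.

0.96

r̄p = 3.9333%,  r̄m = 5.4500%
Cov = Σ(rp − r̄p)(rm − r̄m) / 6 = 31.9483
Var(rm) = Σ(rm − r̄m)² / 6 = 33.3725
β = Cov / Var = 31.9483 / 33.3725 = 0.9573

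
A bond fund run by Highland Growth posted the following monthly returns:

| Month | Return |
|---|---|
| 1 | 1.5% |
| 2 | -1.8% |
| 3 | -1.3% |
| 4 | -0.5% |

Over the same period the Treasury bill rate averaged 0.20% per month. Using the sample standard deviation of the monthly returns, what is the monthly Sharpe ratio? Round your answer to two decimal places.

Mean return r̄ = -2.10 / 4 = -0.5250%
Σ(r − r̄)² = (1.5 − (-0.5250))² + (-1.8 − (-0.5250))² + … = 6.3275
sample σ = √(6.3275 / 3) = √2.1092 = 1.4523%
Sharpe = (r̄ − rf) / σ = (-0.5250 − 0.2) / 1.4523 = -0.7250 / 1.4523 = -0.4992

-0.50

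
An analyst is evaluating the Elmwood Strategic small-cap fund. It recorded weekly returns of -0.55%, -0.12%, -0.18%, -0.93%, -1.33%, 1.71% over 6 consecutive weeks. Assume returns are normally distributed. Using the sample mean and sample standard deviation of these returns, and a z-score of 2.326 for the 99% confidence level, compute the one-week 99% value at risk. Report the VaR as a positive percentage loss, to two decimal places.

Mean return μ = -1.400 / 6 = -0.2333%
Σ(r − μ)² = 5.5805; sample σ = √(5.5805/5) = 1.0565%
VaR = −(μ − z·σ) = −(-0.2333 − 2.326 × 1.0565) = −(-2.6907) = 2.6907%

2.69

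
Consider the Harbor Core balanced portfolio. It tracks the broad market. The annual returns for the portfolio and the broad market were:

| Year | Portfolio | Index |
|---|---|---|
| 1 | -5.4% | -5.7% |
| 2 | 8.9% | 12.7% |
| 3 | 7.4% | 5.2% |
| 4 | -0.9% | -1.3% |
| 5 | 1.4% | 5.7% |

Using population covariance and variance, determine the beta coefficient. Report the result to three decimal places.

0.768

r̄p = 2.2800%,  r̄m = 3.3200%
Cov = Σ(rp − r̄p)(rm − r̄m) / 5 = 30.7184
Var(rm) = Σ(rm − r̄m)² / 5 = 39.9776
β = Cov / Var = 30.7184 / 39.9776 = 0.7684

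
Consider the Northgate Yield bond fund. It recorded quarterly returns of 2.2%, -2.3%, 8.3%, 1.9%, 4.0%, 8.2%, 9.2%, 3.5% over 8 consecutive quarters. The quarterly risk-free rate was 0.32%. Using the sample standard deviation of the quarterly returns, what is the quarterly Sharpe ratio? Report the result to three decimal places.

1.025

r̄ = (2.2 − 2.3 + 8.3 + 1.9 + 4 + 8.2 + 9.2 + 3.5) / 8 = 35.00 / 8 = 4.3750%
Σ(r − r̄)² = 109.6350; sample σ = √(109.6350/7) = 3.9575%
Sharpe = (r̄ − rf) / σ = (4.3750 − 0.32) / 3.9575 = 4.0550 / 3.9575 = 1.0246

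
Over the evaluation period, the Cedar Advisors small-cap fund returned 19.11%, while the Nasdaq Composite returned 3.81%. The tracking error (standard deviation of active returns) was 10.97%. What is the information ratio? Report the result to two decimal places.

1.39

IR = (Rp − Rb) / TE = (19.11% − 3.81%) / 10.97% = 15.30% / 10.97% = 1.3947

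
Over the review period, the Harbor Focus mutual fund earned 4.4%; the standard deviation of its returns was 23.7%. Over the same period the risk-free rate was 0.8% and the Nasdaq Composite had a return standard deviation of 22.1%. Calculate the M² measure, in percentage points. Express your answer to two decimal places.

Sharpe = (Rp − Rf) / σp = (4.4% − 0.8%) / 23.7% = 0.1519
M² = Rf + Sharpe × σm = 0.8% + 0.1519 × 22.1% = 4.1570%

4.16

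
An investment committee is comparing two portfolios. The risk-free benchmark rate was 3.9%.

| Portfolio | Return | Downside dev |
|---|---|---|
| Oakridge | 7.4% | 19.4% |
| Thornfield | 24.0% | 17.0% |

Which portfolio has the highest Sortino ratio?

Thornfield

Oakridge: Sortino ratio = (7.4% − 3.9%) / 19.4% = 0.180
Thornfield: Sortino ratio = (24.0% − 3.9%) / 17.0% = 1.182
Highest: Thornfield (1.182).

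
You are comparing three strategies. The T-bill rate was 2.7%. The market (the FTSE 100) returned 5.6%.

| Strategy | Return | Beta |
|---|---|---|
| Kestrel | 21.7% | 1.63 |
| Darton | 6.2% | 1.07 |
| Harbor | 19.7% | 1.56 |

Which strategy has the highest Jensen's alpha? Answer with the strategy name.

Kestrel: α = 21.7% − [2.7% + 1.63 × (5.6% − 2.7%)] = 14.273
Darton: α = 6.2% − [2.7% + 1.07 × (5.6% − 2.7%)] = 0.397
Harbor: α = 19.7% − [2.7% + 1.56 × (5.6% − 2.7%)] = 12.476
Highest: Kestrel (14.273).

Kestrel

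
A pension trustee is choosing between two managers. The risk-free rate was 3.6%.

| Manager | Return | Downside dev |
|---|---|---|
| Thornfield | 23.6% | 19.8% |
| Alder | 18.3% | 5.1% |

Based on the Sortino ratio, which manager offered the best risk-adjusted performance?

Alder

Thornfield: Sortino ratio = (23.6% − 3.6%) / 19.8% = 1.010
Alder: Sortino ratio = (18.3% − 3.6%) / 5.1% = 2.882
Highest: Alder (2.882).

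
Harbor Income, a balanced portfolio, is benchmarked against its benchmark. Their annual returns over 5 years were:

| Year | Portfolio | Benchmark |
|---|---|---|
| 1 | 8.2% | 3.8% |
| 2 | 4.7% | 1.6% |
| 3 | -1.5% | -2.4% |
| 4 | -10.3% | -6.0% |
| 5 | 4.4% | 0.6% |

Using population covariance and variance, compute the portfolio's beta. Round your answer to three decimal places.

r̄p = 1.1000%,  r̄m = -0.4800%
Cov = Σ(rp − r̄p)(rm − r̄m) / 5 = 21.8720
Var(rm) = Σ(rm − r̄m)² / 5 = 11.5936
β = Cov / Var = 21.8720 / 11.5936 = 1.8866

1.887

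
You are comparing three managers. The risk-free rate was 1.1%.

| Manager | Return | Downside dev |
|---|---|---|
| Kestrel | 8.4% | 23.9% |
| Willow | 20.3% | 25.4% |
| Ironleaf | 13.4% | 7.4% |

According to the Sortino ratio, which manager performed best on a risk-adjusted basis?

Ironleaf

Kestrel: Sortino ratio = (8.4% − 1.1%) / 23.9% = 0.305
Willow: Sortino ratio = (20.3% − 1.1%) / 25.4% = 0.756
Ironleaf: Sortino ratio = (13.4% − 1.1%) / 7.4% = 1.662
Highest: Ironleaf (1.662).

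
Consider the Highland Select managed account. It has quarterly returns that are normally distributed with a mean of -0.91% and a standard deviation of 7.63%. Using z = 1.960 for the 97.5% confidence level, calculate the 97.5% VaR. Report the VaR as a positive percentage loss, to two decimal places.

15.86

VaR (as % loss) = −(μ − z·σ) = −(-0.91% − 1.960 × 7.63%) = −(-15.8648%) = 15.8648%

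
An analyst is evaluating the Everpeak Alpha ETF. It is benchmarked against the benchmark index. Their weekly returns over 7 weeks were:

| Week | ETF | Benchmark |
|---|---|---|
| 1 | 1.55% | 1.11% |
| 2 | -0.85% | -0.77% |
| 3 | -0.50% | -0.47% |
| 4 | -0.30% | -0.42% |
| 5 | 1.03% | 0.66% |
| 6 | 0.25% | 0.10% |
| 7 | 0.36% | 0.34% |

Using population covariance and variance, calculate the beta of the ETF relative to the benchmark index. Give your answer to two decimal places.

r̄p = 0.2200%,  r̄m = 0.0786%
Cov = Σ(rp − r̄p)(rm − r̄m) / 7 = 0.4917
Var(rm) = Σ(rm − r̄m)² / 7 = 0.3915
β = Cov / Var = 0.4917 / 0.3915 = 1.2559

1.26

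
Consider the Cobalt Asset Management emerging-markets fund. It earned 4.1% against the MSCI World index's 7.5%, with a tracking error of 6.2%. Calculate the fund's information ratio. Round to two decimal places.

IR = (Rp − Rb) / TE = (4.1% − 7.5%) / 6.2% = -3.40% / 6.2% = -0.5484

-0.55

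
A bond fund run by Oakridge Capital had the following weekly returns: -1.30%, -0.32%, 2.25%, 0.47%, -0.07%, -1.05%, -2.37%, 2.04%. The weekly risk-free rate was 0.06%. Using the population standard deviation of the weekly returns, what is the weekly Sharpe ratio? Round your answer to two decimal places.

-0.07

μ = (-1.3 − 0.32 + 2.25 + 0.47 − 0.07 − 1.05 − 2.37 + 2.04) / 8 = -0.350 / 8 = -0.0438%
Σ(r − μ)² = 17.9464; population σ = √(17.9464/8) = 1.4978%
Sharpe = (μ − rf) / σ = (-0.0438 − 0.06) / 1.4978 = -0.1038 / 1.4978 = -0.0693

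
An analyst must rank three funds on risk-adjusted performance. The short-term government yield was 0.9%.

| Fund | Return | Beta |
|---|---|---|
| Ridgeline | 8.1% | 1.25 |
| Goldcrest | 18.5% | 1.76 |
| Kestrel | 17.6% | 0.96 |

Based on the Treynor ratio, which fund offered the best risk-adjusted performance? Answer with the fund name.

Ridgeline: Treynor = (8.1% − 0.9%) / 1.25 = 5.760
Goldcrest: Treynor = (18.5% − 0.9%) / 1.76 = 10.000
Kestrel: Treynor = (17.6% − 0.9%) / 0.96 = 17.396
Highest: Kestrel (17.396).

Kestrel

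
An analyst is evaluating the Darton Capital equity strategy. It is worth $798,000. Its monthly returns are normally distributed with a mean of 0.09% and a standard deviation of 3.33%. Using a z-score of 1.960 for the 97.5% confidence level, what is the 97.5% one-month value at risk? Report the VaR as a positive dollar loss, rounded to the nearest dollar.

Return at the 97.5% tail: μ − z·σ = 0.09% − 1.960 × 3.33% = 0.09 − 6.5268 = -6.4368%
VaR = −(-6.4368%) × $798,000 = 6.4368% × $798,000 = $51,366

$51,366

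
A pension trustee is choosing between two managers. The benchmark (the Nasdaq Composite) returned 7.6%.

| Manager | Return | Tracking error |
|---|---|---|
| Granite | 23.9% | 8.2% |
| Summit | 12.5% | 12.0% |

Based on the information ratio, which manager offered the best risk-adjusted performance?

Granite: IR = (23.9% − 7.6%) / 8.2% = 1.988
Summit: IR = (12.5% − 7.6%) / 12.0% = 0.408
Highest: Granite (1.988).

Granite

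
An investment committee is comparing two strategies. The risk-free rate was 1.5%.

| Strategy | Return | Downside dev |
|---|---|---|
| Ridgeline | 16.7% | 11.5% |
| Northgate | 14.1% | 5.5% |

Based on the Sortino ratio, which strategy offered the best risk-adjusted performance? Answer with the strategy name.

Northgate

Ridgeline: Sortino ratio = (16.7% − 1.5%) / 11.5% = 1.322
Northgate: Sortino ratio = (14.1% − 1.5%) / 5.5% = 2.291
Highest: Northgate (2.291).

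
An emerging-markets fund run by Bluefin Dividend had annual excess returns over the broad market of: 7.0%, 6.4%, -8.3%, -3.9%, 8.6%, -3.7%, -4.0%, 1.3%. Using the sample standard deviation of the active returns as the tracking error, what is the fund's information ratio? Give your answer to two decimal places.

0.07

r̄ = (7 + 6.4 − 8.3 − 3.9 + 8.6 − 3.7 − 4 + 1.3) / 8 = 0.4250%
Σ(r − r̄)² = 277.9550; sample σ = √(277.9550/7) = 6.3014%
IR = r̄ / tracking error = 0.4250 / 6.3014 = 0.0674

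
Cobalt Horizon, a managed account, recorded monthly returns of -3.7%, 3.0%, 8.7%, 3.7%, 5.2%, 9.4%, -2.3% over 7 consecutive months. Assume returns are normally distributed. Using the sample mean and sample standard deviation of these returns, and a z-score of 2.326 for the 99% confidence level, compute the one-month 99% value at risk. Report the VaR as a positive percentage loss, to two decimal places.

8.22

Mean return μ = 24.00 / 7 = 3.4286%
Σ(r − μ)² = 150.4743; sample σ = √(150.4743/6) = 5.0079%
VaR = −(μ − z·σ) = −(3.4286 − 2.326 × 5.0079) = −(-8.2198) = 8.2198%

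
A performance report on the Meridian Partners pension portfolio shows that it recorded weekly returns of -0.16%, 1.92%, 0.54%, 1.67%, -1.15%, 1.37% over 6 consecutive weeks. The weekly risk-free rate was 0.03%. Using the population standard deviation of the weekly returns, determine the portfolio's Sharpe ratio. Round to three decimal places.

0.616

μ = (-0.16 + 1.92 + 0.54 + 1.67 − 1.15 + 1.37) / 6 = 0.6983%
Population std dev = √[7.0659 / 6] = 1.0852%
Sharpe = (μ − rf) / σ = (0.6983 − 0.03) / 1.0852 = 0.6683 / 1.0852 = 0.6158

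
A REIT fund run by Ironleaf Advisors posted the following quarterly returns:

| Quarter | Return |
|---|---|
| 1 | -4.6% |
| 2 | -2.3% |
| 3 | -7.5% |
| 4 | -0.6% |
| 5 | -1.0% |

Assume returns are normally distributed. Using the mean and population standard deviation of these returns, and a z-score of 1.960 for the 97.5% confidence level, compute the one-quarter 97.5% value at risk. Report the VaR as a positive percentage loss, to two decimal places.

8.22

r̄ = (-4.6 − 2.3 − 7.5 − 0.6 − 1) / 5 = -3.2000%
Σ(r − r̄)² = (-4.6 − (-3.2000))² + (-2.3 − (-3.2000))² + (-7.5 − (-3.2000))² + … = 32.8600
σ = √[32.8600 / 5] = 2.5636%
VaR = −(r̄ − z·σ) = −(-3.2000 − 1.960 × 2.5636) = −(-8.2247) = 8.2247%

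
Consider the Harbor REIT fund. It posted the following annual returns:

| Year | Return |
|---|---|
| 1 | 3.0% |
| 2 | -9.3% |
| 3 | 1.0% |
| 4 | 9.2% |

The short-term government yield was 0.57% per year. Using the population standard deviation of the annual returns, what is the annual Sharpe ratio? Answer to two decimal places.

μ = (3 − 9.3 + 1 + 9.2) / 4 = 3.90 / 4 = 0.9750%
Population std dev = √[177.3275 / 4] = 6.6582%
Sharpe = (μ − rf) / σ = (0.9750 − 0.57) / 6.6582 = 0.4050 / 6.6582 = 0.0608

0.06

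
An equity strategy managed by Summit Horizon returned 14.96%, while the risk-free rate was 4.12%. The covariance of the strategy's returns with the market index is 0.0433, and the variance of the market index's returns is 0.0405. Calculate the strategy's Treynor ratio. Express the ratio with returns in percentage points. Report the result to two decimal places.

β = Cov / Var = 0.0433 / 0.0405 = 1.0691
Treynor = (Rp − Rf) / β = (14.96% − 4.12%) / 1.0691 = 10.84 / 1.0691 = 10.1394

10.14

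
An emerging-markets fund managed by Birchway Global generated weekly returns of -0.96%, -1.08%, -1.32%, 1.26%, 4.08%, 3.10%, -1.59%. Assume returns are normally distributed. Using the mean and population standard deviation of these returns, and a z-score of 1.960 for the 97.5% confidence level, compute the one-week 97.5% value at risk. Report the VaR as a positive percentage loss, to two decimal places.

r̄ = (-0.96 − 1.08 − 1.32 + 1.26 + 4.08 + 3.1 − 1.59) / 7 = 0.4986%
Population σ = √[Σ(r − r̄)² / 7] = √[32.4625 / 7] = √4.6375 = 2.1535%
VaR = −(r̄ − z·σ) = −(0.4986 − 1.960 × 2.1535) = −(-3.7223) = 3.7223%

3.72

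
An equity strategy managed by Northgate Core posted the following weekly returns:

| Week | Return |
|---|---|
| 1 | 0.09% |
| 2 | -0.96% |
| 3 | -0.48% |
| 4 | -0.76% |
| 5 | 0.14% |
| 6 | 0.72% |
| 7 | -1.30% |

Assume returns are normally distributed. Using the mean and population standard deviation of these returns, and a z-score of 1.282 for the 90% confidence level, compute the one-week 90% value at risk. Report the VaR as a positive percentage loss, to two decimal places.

1.21

Mean return r̄ = -2.550 / 7 = -0.3643%
Σ(r − r̄)² = 3.0368; population σ = √(3.0368/7) = 0.6587%
VaR = −(r̄ − z·σ) = −(-0.3643 − 1.282 × 0.6587) = −(-1.2088) = 1.2088%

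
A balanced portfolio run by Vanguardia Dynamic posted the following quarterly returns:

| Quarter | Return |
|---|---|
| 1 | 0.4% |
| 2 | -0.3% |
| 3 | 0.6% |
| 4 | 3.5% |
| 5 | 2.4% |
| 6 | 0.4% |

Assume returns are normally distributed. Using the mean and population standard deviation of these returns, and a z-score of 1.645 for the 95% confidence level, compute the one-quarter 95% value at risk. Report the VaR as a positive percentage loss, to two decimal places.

Mean return r̄ = 7.00 / 6 = 1.1667%
Σ(r − r̄)² = 10.6133; population σ = √(10.6133/6) = 1.3300%
VaR = −(r̄ − z·σ) = −(1.1667 − 1.645 × 1.3300) = −(-1.0212) = 1.0212%

1.02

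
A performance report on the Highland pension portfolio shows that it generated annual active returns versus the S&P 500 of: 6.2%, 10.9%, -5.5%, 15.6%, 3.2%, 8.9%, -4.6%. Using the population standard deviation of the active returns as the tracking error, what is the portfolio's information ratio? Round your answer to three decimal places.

0.682

r̄ = (6.2 + 10.9 − 5.5 + 15.6 + 3.2 + 8.9 − 4.6) / 7 = 34.70 / 7 = 4.9571%
Σ(r − r̄)² = 369.4571; population σ = √(369.4571/7) = 7.2650%
IR = r̄ / tracking error = 4.9571 / 7.2650 = 0.6823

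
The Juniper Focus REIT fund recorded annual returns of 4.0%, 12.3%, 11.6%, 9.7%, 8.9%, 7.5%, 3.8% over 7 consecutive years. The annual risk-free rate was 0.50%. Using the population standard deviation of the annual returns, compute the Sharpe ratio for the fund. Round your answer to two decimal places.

r̄ = (4 + 12.3 + 11.6 + 9.7 + 8.9 + 7.5 + 3.8) / 7 = 57.80 / 7 = 8.2571%
Σ(r − r̄)² = (4 − 8.2571)² + (12.3 − 8.2571)² + … = 68.5771
population σ = √(68.5771 / 7) = √9.7967 = 3.1300%
Sharpe = (r̄ − rf) / σ = (8.2571 − 0.5) / 3.1300 = 7.7571 / 3.1300 = 2.4783

2.48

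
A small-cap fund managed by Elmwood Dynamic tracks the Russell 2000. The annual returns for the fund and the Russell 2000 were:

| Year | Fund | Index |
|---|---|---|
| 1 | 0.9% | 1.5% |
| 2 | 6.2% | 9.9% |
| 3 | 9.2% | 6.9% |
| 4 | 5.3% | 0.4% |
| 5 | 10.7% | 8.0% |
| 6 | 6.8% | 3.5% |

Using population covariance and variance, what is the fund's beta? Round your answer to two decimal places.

r̄p = 6.5167%,  r̄m = 5.0333%
Cov = Σ(rp − r̄p)(rm − r̄m) / 6 = 6.8211
Var(rm) = Σ(rm − r̄m)² / 6 = 12.0456
β = Cov / Var = 6.8211 / 12.0456 = 0.5663

0.57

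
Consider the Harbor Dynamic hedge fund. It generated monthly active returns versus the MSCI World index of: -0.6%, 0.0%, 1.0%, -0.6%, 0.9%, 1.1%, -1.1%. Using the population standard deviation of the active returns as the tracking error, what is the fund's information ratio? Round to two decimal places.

Mean return μ = 0.70 / 7 = 0.1000%
Σ(r − μ)² = 4.8800; population σ = √(4.8800/7) = 0.8350%
IR = μ / tracking error = 0.1000 / 0.8350 = 0.1198

0.12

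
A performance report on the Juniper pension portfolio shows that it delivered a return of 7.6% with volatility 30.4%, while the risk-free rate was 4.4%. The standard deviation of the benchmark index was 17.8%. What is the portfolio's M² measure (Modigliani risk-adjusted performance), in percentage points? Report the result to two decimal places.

Sharpe = (Rp − Rf) / σp = (7.6% − 4.4%) / 30.4% = 0.1053
M² = Rf + Sharpe × σm = 4.4% + 0.1053 × 17.8% = 6.2743%

6.27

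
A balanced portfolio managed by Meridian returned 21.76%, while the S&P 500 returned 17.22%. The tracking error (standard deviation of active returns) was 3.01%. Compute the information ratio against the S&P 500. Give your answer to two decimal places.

1.51

IR = (Rp − Rb) / TE = (21.76% − 17.22%) / 3.01% = 4.54% / 3.01% = 1.5083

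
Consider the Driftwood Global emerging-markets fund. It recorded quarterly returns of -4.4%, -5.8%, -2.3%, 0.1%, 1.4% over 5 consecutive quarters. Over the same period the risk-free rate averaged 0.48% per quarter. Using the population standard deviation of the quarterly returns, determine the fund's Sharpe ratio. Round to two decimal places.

μ = (-4.4 − 5.8 − 2.3 + 0.1 + 1.4) / 5 = -2.2000%
Population σ = √[Σ(r − μ)² / 5] = √[36.0600 / 5] = √7.2120 = 2.6855%
Sharpe = (μ − rf) / σ = (-2.2000 − 0.48) / 2.6855 = -2.6800 / 2.6855 = -0.9980

-1.00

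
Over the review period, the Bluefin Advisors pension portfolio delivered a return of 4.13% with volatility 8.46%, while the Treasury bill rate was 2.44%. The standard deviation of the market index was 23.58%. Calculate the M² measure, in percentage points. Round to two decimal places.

7.15

Sharpe = (Rp − Rf) / σp = (4.13% − 2.44%) / 8.46% = 0.1998
M² = Rf + Sharpe × σm = 2.44% + 0.1998 × 23.58% = 7.1513%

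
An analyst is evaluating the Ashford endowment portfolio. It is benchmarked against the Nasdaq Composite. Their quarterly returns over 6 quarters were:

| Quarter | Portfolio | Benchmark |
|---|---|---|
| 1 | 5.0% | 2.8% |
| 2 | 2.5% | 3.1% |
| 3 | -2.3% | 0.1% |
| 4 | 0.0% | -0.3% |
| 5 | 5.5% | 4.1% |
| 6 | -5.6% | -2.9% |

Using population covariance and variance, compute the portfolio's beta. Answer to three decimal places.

1.563

r̄p = 0.8500%,  r̄m = 1.1500%
Cov = Σ(rp − r̄p)(rm − r̄m) / 6 = 9.0742
Var(rm) = Σ(rm − r̄m)² / 6 = 5.8058
β = Cov / Var = 9.0742 / 5.8058 = 1.5630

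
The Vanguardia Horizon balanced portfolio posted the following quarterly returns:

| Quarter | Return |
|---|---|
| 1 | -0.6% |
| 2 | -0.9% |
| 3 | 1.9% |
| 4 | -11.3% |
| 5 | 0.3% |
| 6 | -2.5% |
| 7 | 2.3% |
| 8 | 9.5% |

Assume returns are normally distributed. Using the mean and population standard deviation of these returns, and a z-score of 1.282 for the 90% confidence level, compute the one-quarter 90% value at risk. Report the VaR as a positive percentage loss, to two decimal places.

7.10

r̄ = (-0.6 − 0.9 + 1.9 − 11.3 + 0.3 − 2.5 + 2.3 + 9.5) / 8 = -0.1625%
Population std dev = √[234.1388 / 8] = 5.4099%
VaR = −(r̄ − z·σ) = −(-0.1625 − 1.282 × 5.4099) = −(-7.0980) = 7.0980%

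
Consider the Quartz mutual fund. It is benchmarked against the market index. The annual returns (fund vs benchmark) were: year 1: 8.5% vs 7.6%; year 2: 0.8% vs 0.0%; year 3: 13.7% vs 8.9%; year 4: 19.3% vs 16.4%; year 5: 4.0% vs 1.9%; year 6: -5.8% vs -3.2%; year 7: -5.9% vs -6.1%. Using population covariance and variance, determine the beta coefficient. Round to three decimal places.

1.206

r̄p = 4.9429%,  r̄m = 3.6429%
Cov = Σ(rp − r̄p)(rm − r̄m) / 7 = 62.7367
Var(rm) = Σ(rm − r̄m)² / 7 = 52.0139
β = Cov / Var = 62.7367 / 52.0139 = 1.2062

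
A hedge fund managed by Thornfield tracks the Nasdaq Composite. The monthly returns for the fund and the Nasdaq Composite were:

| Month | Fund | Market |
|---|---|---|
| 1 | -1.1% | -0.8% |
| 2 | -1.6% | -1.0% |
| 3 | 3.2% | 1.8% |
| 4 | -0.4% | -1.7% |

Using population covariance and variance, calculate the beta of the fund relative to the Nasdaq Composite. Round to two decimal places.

r̄p = 0.0250%,  r̄m = -0.4250%
Cov = Σ(rp − r̄p)(rm − r̄m) / 4 = 2.2406
Var(rm) = Σ(rm − r̄m)² / 4 = 1.7619
β = Cov / Var = 2.2406 / 1.7619 = 1.2717

1.27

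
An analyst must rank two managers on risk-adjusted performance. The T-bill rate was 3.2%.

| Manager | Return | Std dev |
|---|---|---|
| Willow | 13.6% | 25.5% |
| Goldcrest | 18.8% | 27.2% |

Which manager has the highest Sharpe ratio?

Goldcrest

Willow: Sharpe ratio = (13.6% − 3.2%) / 25.5% = 0.408
Goldcrest: Sharpe ratio = (18.8% − 3.2%) / 27.2% = 0.574
Highest: Goldcrest (0.574).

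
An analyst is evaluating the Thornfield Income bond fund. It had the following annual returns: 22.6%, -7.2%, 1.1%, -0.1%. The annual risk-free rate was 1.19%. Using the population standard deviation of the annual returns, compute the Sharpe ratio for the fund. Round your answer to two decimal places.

0.26

r̄ = (22.6 − 7.2 + 1.1 − 0.1) / 4 = 4.1000%
Population σ = √[Σ(r − r̄)² / 4] = √[496.5800 / 4] = √124.1450 = 11.1420%
Sharpe = (r̄ − rf) / σ = (4.1000 − 1.19) / 11.1420 = 2.9100 / 11.1420 = 0.2612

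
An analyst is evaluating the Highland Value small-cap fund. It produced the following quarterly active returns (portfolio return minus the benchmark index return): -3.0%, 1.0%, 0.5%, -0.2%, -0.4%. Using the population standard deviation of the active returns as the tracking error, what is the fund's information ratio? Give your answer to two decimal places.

-0.30

Mean return r̄ = -2.10 / 5 = -0.4200%
Population std dev = √[9.5680 / 5] = 1.3833%
IR = r̄ / tracking error = -0.4200 / 1.3833 = -0.3036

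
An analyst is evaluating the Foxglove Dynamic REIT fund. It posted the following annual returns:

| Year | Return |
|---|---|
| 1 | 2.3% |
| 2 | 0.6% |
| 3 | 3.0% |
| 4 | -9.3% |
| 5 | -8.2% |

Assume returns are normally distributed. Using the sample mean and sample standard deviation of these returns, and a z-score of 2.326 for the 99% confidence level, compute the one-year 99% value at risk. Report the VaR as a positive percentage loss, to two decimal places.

μ = (2.3 + 0.6 + 3 − 9.3 − 8.2) / 5 = -2.3200%
Sample std dev = √[141.4680 / 4] = 5.9470%
VaR = −(μ − z·σ) = −(-2.3200 − 2.326 × 5.9470) = −(-16.1527) = 16.1527%

16.15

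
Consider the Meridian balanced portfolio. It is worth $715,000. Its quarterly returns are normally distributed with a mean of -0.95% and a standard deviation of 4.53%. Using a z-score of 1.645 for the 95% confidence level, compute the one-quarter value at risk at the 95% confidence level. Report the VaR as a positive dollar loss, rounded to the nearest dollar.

$60,073

Return at the 95% tail: μ − z·σ = -0.95% − 1.645 × 4.53% = -0.95 − 7.45185 = -8.40185%
VaR = −(-8.40185%) × $715,000 = 8.40185% × $715,000 = $60,073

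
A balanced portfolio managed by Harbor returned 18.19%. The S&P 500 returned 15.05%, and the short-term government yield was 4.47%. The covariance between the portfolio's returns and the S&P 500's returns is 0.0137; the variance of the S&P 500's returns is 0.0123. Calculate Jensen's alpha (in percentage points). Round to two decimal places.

1.94

β = Cov / Var = 0.0137 / 0.0123 = 1.1138
E[R] = Rf + β(Rm − Rf) = 4.47% + 1.1138 × (15.05% − 4.47%) = 16.2540%
α = Rp − E[R] = 18.19% − 16.2540% = 1.9360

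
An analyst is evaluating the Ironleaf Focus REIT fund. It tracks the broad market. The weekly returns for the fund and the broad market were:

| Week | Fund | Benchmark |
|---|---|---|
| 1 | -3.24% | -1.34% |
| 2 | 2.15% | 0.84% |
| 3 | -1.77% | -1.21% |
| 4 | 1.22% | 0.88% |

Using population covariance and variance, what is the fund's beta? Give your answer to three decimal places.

1.975

r̄p = -0.4100%,  r̄m = -0.2075%
Cov = Σ(rp − r̄p)(rm − r̄m) / 4 = 2.2557
Var(rm) = Σ(rm − r̄m)² / 4 = 1.1419
β = Cov / Var = 2.2557 / 1.1419 = 1.9754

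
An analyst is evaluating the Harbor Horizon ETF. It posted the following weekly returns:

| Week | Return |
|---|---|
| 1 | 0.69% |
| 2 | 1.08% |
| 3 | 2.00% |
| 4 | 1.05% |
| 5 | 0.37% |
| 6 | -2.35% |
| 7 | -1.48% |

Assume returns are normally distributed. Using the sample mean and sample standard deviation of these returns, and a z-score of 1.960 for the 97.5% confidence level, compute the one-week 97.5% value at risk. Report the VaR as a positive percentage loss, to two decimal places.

Mean return μ = 1.360 / 7 = 0.1943%
Σ(r − μ)² = 14.3306; sample σ = √(14.3306/6) = 1.5455%
VaR = −(μ − z·σ) = −(0.1943 − 1.960 × 1.5455) = −(-2.8349) = 2.8349%

2.83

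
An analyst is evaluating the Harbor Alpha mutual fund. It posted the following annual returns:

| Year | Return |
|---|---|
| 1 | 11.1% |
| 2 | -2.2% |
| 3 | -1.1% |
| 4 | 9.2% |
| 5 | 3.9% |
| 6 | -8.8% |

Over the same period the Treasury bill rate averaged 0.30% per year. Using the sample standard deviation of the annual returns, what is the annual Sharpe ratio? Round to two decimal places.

0.23

Mean return r̄ = 12.10 / 6 = 2.0167%
Σ(r − r̄)² = (11.1 − 2.0167)² + (-2.2 − 2.0167)² + … = 282.1483
sample σ = √(282.1483 / 5) = √56.4297 = 7.5120%
Sharpe = (r̄ − rf) / σ = (2.0167 − 0.3) / 7.5120 = 1.7167 / 7.5120 = 0.2285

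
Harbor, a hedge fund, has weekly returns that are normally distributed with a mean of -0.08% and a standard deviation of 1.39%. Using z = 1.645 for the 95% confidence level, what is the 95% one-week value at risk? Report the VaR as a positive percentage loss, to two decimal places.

2.37

VaR (as % loss) = −(μ − z·σ) = −(-0.08% − 1.645 × 1.39%) = −(-2.36655%) = 2.36655%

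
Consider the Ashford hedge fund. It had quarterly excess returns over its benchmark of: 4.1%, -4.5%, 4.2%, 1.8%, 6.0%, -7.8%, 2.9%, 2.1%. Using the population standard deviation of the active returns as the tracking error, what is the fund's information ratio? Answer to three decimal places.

0.248

r̄ = (4.1 − 4.5 + 4.2 + 1.8 + 6 − 7.8 + 2.9 + 2.1) / 8 = 8.80 / 8 = 1.1000%
Σ(r − r̄)² = (4.1 − 1.1000)² + (-4.5 − 1.1000)² + (4.2 − 1.1000)² + … = 157.9200
population σ = √(157.9200 / 8) = √19.7400 = 4.4430%
IR = r̄ / tracking error = 1.1000 / 4.4430 = 0.2476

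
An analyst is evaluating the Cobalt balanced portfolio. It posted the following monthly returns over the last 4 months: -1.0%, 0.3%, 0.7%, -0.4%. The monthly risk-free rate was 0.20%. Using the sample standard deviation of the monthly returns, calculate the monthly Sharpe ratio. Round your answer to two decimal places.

r̄ = (-1 + 0.3 + 0.7 − 0.4) / 4 = -0.1000%
Sample std dev = √[1.7000 / 3] = 0.7528%
Sharpe = (r̄ − rf) / σ = (-0.1000 − 0.2) / 0.7528 = -0.3000 / 0.7528 = -0.3985

-0.40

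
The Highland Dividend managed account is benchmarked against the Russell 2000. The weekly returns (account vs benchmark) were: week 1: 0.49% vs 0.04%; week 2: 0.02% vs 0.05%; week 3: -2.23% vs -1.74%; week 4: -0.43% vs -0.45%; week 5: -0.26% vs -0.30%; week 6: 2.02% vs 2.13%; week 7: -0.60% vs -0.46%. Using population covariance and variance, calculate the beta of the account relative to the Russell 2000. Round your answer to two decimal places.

r̄p = -0.1414%,  r̄m = -0.1043%
Cov = Σ(rp − r̄p)(rm − r̄m) / 7 = 1.2354
Var(rm) = Σ(rm − r̄m)² / 7 = 1.1424
β = Cov / Var = 1.2354 / 1.1424 = 1.0814

1.08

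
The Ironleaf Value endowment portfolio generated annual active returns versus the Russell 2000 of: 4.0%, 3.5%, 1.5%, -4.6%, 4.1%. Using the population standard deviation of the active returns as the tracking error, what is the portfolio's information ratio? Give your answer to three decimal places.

Mean return μ = 8.50 / 5 = 1.7000%
Population std dev = √[54.0200 / 5] = 3.2869%
IR = μ / tracking error = 1.7000 / 3.2869 = 0.5172

0.517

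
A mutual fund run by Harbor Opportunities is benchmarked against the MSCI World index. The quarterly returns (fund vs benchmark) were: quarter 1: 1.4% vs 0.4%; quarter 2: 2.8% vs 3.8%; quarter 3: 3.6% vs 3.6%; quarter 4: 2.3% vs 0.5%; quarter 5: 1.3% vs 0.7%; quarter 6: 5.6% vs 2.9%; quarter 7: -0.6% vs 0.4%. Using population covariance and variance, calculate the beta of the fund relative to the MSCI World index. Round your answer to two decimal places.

r̄p = 2.3429%,  r̄m = 1.7571%
Cov = Σ(rp − r̄p)(rm − r̄m) / 7 = 1.9147
Var(rm) = Σ(rm − r̄m)² / 7 = 2.1796
β = Cov / Var = 1.9147 / 2.1796 = 0.8785

0.88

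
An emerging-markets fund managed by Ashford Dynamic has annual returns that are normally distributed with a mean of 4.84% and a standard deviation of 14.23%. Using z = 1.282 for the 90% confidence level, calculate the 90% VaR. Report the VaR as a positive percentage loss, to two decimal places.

VaR (as % loss) = −(μ − z·σ) = −(4.84% − 1.282 × 14.23%) = −(-13.40286%) = 13.40286%

13.40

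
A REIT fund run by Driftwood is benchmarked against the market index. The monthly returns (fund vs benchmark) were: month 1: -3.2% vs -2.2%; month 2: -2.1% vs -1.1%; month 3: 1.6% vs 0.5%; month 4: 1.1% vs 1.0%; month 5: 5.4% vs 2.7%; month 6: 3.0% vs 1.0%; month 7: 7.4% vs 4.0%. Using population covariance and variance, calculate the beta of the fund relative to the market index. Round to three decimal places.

1.777

r̄p = 1.8857%,  r̄m = 0.8429%
Cov = Σ(rp − r̄p)(rm − r̄m) / 7 = 6.7578
Var(rm) = Σ(rm − r̄m)² / 7 = 3.8024
β = Cov / Var = 6.7578 / 3.8024 = 1.7772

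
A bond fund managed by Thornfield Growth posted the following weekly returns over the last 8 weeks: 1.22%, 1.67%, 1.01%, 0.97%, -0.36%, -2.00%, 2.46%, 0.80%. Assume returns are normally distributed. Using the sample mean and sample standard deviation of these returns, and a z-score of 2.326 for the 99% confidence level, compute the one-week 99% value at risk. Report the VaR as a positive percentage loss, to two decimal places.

2.44

r̄ = (1.22 + 1.67 + 1.01 + 0.97 − 0.36 − 2 + 2.46 + 0.8) / 8 = 0.7213%
Σ(r − r̄)² = (1.22 − 0.7213)² + (1.67 − 0.7213)² + (1.01 − 0.7213)² + … = 12.8979
σ = √[12.8979 / 7] = 1.3574%
VaR = −(r̄ − z·σ) = −(0.7213 − 2.326 × 1.3574) = −(-2.4360) = 2.4360%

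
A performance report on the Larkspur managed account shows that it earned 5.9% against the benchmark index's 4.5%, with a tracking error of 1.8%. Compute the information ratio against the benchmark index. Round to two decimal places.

0.78

IR = (Rp − Rb) / TE = (5.9% − 4.5%) / 1.8% = 1.40% / 1.8% = 0.7778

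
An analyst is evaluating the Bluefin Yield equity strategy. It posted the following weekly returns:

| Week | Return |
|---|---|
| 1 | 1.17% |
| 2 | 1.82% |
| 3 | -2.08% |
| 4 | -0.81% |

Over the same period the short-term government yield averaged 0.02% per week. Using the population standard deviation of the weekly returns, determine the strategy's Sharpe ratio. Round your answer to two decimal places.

r̄ = (1.17 + 1.82 − 2.08 − 0.81) / 4 = 0.0250%
Population std dev = √[9.6613 / 4] = 1.5541%
Sharpe = (r̄ − rf) / σ = (0.0250 − 0.02) / 1.5541 = 0.0050 / 1.5541 = 0.0032

0.00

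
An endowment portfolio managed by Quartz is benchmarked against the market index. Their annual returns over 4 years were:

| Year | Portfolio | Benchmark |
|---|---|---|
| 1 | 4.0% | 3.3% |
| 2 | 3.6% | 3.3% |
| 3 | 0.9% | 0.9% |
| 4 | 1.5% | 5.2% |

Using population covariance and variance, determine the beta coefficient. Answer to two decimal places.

r̄p = 2.5000%,  r̄m = 3.1750%
Cov = Σ(rp − r̄p)(rm − r̄m) / 4 = 0.4850
Var(rm) = Σ(rm − r̄m)² / 4 = 2.3269
β = Cov / Var = 0.4850 / 2.3269 = 0.2084

0.21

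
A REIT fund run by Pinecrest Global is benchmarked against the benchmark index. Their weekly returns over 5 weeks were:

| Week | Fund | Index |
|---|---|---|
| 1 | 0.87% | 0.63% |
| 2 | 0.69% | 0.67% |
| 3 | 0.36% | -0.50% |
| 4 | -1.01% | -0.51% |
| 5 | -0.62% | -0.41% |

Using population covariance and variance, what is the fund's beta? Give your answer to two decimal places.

r̄p = 0.0580%,  r̄m = -0.0240%
Cov = Σ(rp − r̄p)(rm − r̄m) / 5 = 0.3213
Var(rm) = Σ(rm − r̄m)² / 5 = 0.3042
β = Cov / Var = 0.3213 / 0.3042 = 1.0562

1.06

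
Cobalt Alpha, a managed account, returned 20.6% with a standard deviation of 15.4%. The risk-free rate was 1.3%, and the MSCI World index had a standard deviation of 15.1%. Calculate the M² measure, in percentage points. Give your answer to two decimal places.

Sharpe = (Rp − Rf) / σp = (20.6% − 1.3%) / 15.4% = 1.2532
M² = Rf + Sharpe × σm = 1.3% + 1.2532 × 15.1% = 20.2233%

20.22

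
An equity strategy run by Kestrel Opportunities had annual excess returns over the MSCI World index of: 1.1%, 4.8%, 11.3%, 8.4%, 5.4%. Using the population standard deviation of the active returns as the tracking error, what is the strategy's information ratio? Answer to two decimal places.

Mean return r̄ = 31.00 / 5 = 6.2000%
Σ(r − r̄)² = (1.1 − 6.2000)² + (4.8 − 6.2000)² + … = 59.4600
σ = √[59.4600 / 5] = 3.4485%
IR = r̄ / tracking error = 6.2000 / 3.4485 = 1.7979

1.80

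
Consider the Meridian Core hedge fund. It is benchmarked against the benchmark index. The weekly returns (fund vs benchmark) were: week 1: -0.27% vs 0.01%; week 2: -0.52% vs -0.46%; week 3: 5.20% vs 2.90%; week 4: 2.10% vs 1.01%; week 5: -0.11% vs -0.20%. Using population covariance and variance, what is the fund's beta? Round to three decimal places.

1.758

r̄p = 1.2800%,  r̄m = 0.6520%
Cov = Σ(rp − r̄p)(rm − r̄m) / 5 = 2.6573
Var(rm) = Σ(rm − r̄m)² / 5 = 1.5113
β = Cov / Var = 2.6573 / 1.5113 = 1.7583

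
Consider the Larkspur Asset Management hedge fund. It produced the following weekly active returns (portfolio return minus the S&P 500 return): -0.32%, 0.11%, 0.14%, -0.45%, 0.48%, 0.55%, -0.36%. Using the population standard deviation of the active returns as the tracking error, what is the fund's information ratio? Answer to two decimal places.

μ = (-0.32 + 0.11 + 0.14 − 0.45 + 0.48 + 0.55 − 0.36) / 7 = 0.0214%
Σ(r − μ)² = (-0.32 − 0.0214)² + (0.11 − 0.0214)² + (0.14 − 0.0214)² + … = 0.9959
σ = √[0.9959 / 7] = 0.3772%
IR = μ / tracking error = 0.0214 / 0.3772 = 0.0567

0.06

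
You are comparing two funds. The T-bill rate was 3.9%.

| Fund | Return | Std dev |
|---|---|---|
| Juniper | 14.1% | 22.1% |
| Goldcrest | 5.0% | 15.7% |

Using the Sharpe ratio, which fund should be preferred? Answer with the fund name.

Juniper: Sharpe ratio = (14.1% − 3.9%) / 22.1% = 0.462
Goldcrest: Sharpe ratio = (5.0% − 3.9%) / 15.7% = 0.070
Highest: Juniper (0.462).

Juniper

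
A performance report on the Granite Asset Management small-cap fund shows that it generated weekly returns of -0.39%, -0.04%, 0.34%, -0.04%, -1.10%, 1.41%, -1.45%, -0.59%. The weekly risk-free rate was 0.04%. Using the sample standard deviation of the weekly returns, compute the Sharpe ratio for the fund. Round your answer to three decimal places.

-0.308

Mean return r̄ = -1.860 / 8 = -0.2325%
Σ(r − r̄)² = (-0.39 − (-0.2325))² + (-0.04 − (-0.2325))² + (0.34 − (-0.2325))² + … = 5.4872
σ = √[5.4872 / 7] = 0.8854%
Sharpe = (r̄ − rf) / σ = (-0.2325 − 0.04) / 0.8854 = -0.2725 / 0.8854 = -0.3078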